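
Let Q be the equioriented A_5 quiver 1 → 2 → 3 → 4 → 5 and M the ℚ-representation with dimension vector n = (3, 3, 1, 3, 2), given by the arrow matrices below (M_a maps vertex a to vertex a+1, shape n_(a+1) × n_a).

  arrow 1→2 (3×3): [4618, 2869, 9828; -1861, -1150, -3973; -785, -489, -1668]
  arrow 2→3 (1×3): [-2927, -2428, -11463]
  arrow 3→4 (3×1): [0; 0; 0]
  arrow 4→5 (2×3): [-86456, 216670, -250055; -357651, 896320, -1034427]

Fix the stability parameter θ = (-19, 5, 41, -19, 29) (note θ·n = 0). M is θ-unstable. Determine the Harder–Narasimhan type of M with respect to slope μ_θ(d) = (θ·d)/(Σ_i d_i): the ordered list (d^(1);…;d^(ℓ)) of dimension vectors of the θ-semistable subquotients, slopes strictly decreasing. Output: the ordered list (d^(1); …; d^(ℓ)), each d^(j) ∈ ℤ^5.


Barcode: M ≅ I[1,2]^2, I[1,3], I[4,4], I[4,5]^2. HN layers by μ_θ (4 steps, strictly decreasing):
  μ^(1)=41; μ^(2)=29; μ^(3)=5; μ^(4)=-19

((0, 0, 1, 0, 0); (0, 0, 0, 0, 2); (0, 3, 0, 0, 0); (3, 0, 0, 3, 0))


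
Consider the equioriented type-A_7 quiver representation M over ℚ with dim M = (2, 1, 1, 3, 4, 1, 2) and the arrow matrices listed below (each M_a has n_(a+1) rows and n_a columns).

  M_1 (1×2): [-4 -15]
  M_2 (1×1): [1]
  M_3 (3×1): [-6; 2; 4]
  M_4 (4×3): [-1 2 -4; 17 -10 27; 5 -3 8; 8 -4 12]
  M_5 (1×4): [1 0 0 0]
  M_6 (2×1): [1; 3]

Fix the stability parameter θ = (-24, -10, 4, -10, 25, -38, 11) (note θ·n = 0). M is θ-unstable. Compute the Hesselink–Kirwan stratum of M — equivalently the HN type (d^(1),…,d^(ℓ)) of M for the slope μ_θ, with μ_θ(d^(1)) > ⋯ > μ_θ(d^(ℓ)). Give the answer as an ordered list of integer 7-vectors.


Via rank(M_{q-1}∘⋯∘M_p): M ≅ I[1,1], I[1,7], I[4,5]^2, I[5,5], I[7,7].
μ_θ-semistable layers: μ^(1)=25; μ^(2)=11; μ^(3)=-19/4; μ^(4)=-10; μ^(5)=-24

((0, 0, 0, 0, 3, 0, 0); (0, 0, 0, 0, 0, 0, 2); (0, 0, 1, 1, 1, 1, 0); (0, 1, 0, 2, 0, 0, 0); (2, 0, 0, 0, 0, 0, 0))


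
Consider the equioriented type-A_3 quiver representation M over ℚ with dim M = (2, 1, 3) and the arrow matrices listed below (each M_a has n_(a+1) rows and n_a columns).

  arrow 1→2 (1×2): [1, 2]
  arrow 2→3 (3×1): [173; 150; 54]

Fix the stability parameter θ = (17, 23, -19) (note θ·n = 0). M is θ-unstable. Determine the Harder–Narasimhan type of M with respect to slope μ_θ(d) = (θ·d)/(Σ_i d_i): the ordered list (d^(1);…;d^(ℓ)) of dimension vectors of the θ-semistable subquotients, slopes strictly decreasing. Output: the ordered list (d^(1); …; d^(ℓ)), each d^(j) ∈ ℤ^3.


Interval decomposition of M: I[1,1], I[1,3], I[3,3]^2.
HN type (ℓ=3): μ^(1)=17; μ^(2)=7; μ^(3)=-19

((1, 0, 0); (1, 1, 1); (0, 0, 2))


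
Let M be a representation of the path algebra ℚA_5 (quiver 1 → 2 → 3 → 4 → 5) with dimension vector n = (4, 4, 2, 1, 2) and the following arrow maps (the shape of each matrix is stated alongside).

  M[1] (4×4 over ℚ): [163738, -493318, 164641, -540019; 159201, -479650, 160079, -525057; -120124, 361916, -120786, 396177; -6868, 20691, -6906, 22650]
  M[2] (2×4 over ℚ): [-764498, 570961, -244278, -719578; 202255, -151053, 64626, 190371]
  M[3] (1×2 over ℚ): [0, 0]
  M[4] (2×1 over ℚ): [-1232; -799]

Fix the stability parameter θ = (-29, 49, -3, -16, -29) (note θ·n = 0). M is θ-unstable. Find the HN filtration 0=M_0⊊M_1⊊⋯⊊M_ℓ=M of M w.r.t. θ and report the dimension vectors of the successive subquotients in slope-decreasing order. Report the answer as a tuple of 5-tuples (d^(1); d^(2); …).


Via rank(M_{q-1}∘⋯∘M_p): M ≅ I[1,2]^2, I[1,3]^2, I[4,5], I[5,5].
μ_θ-semistable layers: μ^(1)=49; μ^(2)=23; μ^(3)=-45/2; μ^(4)=-29

((0, 2, 0, 0, 0); (0, 2, 2, 0, 0); (0, 0, 0, 1, 1); (4, 0, 0, 0, 1))


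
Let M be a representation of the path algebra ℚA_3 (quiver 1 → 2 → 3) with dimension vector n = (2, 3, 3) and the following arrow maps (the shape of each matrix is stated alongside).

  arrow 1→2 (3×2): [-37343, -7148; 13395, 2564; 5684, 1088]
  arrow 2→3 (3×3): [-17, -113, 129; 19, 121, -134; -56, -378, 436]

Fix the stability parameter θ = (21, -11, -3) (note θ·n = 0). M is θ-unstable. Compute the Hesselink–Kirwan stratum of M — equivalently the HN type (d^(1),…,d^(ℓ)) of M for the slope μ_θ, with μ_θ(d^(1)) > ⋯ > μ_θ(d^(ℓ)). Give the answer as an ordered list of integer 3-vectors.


Via rank(M_{q-1}∘⋯∘M_p): M ≅ I[1,3]^2, I[2,3].
μ_θ-semistable layers: μ^(1)=7/3; μ^(2)=-3; μ^(3)=-11

((2, 2, 2); (0, 0, 1); (0, 1, 0))


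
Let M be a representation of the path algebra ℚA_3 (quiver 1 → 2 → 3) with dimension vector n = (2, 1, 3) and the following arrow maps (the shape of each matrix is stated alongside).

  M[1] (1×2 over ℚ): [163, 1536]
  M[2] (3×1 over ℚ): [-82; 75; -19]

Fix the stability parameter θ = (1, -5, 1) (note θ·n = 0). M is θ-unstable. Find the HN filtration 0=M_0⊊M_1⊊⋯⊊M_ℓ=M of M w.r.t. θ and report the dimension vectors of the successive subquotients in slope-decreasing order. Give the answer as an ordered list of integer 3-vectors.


Interval decomposition of M: I[1,1], I[1,3], I[3,3]^2.
HN type (ℓ=2): μ^(1)=1; μ^(2)=-2

((1, 0, 3); (1, 1, 0))


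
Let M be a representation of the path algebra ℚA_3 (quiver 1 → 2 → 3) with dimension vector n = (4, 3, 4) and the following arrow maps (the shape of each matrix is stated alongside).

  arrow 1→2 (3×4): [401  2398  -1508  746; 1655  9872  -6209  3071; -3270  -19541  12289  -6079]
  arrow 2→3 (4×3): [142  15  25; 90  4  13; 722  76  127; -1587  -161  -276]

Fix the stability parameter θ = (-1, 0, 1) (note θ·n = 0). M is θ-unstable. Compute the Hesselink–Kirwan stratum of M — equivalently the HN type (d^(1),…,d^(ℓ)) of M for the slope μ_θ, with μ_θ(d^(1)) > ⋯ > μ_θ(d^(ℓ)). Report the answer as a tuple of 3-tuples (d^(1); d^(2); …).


Interval decomposition of M: I[1,1], I[1,3]^3, I[3,3].
HN type (ℓ=3): μ^(1)=1; μ^(2)=0; μ^(3)=-1

((0, 0, 4); (0, 3, 0); (4, 0, 0))


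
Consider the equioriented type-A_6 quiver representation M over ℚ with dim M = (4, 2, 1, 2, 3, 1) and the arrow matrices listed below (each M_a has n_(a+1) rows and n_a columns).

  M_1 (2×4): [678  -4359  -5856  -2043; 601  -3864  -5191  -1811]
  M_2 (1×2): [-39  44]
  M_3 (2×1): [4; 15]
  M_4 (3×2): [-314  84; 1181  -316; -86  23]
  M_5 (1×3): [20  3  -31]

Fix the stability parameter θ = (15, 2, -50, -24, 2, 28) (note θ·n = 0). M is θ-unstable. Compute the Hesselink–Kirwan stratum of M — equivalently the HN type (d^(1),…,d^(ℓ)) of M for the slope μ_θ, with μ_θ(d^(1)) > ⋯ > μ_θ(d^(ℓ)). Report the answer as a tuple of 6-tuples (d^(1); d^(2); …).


Barcode: M ≅ I[1,1]^2, I[1,2], I[1,6], I[4,5], I[5,5]. HN layers by μ_θ (6 steps, strictly decreasing):
  μ^(1)=28; μ^(2)=15; μ^(3)=17/2; μ^(4)=2; μ^(5)=-57/4; μ^(6)=-24

((0, 0, 0, 0, 0, 1); (2, 0, 0, 0, 0, 0); (1, 1, 0, 0, 0, 0); (0, 0, 0, 0, 3, 0); (1, 1, 1, 1, 0, 0); (0, 0, 0, 1, 0, 0))


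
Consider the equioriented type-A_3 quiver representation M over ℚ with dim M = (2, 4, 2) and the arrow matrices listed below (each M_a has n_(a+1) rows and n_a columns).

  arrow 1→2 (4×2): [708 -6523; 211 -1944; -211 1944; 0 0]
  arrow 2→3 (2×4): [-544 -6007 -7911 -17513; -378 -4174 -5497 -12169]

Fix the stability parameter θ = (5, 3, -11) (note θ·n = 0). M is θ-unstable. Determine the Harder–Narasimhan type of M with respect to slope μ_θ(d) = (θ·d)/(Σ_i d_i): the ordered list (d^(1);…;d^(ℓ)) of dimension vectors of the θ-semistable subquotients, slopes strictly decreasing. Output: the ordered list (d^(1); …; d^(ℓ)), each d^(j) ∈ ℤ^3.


Barcode: M ≅ I[1,2], I[1,3], I[2,2], I[2,3]. HN layers by μ_θ (4 steps, strictly decreasing):
  μ^(1)=4; μ^(2)=3; μ^(3)=-1; μ^(4)=-4

((1, 1, 0); (0, 1, 0); (1, 1, 1); (0, 1, 1))


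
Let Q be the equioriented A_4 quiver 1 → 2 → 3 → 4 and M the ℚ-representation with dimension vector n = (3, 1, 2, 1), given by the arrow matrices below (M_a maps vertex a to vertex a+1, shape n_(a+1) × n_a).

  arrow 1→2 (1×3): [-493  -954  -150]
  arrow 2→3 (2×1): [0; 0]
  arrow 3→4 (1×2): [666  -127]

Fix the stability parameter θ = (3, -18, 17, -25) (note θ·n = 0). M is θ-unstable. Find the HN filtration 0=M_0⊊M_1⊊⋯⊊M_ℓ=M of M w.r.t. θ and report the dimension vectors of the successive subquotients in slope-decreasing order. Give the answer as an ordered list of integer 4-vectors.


Interval decomposition of M: I[1,1]^2, I[1,2], I[3,3], I[3,4].
HN type (ℓ=4): μ^(1)=17; μ^(2)=3; μ^(3)=-4; μ^(4)=-15/2

((0, 0, 1, 0); (2, 0, 0, 0); (0, 0, 1, 1); (1, 1, 0, 0))


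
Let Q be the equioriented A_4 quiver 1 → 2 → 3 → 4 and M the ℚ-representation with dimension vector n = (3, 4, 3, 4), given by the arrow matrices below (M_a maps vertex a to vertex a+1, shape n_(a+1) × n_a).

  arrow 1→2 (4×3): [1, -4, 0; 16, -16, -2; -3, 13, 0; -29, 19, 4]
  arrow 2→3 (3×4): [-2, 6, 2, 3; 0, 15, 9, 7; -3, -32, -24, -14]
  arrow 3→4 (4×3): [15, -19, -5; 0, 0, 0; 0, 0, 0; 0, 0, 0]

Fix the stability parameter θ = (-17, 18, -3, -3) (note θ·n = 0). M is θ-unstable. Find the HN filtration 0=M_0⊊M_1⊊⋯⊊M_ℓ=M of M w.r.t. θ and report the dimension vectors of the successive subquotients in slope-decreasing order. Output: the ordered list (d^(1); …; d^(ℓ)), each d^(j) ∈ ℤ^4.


Via rank(M_{q-1}∘⋯∘M_p): M ≅ I[1,3]^2, I[1,4], I[2,2], I[4,4]^3.
μ_θ-semistable layers: μ^(1)=18; μ^(2)=15/2; μ^(3)=4; μ^(4)=-3; μ^(5)=-17

((0, 1, 0, 0); (0, 2, 2, 0); (0, 1, 1, 1); (0, 0, 0, 3); (3, 0, 0, 0))


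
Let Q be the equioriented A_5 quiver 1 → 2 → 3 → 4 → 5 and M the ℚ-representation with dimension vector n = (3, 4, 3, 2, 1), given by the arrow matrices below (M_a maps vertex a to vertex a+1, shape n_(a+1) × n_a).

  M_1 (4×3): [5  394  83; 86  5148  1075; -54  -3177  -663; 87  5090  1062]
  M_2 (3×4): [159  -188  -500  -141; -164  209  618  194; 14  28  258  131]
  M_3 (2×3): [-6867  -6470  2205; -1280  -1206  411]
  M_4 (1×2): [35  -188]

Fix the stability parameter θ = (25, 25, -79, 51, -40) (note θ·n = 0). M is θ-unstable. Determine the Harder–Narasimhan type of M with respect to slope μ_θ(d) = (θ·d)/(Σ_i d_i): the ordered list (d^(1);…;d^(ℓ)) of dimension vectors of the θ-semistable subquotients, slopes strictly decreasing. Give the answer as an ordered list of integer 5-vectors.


Barcode: M ≅ I[1,3], I[1,4], I[1,5], I[2,2]. HN layers by μ_θ (4 steps, strictly decreasing):
  μ^(1)=51; μ^(2)=25; μ^(3)=11/2; μ^(4)=-29/3

((0, 0, 0, 1, 0); (0, 1, 0, 0, 0); (0, 0, 0, 1, 1); (3, 3, 3, 0, 0))


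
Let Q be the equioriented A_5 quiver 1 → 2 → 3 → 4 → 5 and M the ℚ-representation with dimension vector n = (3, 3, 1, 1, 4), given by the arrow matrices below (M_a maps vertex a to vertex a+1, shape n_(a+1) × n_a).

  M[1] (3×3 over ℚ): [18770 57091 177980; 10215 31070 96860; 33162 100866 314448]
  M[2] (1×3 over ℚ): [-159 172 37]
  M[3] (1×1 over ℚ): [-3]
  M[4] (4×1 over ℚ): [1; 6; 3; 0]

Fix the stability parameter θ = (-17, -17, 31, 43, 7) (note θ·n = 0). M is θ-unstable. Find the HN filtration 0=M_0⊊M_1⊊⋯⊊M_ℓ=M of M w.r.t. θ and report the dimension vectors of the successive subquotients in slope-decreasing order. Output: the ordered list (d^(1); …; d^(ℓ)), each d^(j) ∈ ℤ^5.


Interval decomposition of M: I[1,1], I[1,2], I[1,5], I[2,2], I[5,5]^3.
HN type (ℓ=3): μ^(1)=27; μ^(2)=7; μ^(3)=-17

((0, 0, 1, 1, 1); (0, 0, 0, 0, 3); (3, 3, 0, 0, 0))


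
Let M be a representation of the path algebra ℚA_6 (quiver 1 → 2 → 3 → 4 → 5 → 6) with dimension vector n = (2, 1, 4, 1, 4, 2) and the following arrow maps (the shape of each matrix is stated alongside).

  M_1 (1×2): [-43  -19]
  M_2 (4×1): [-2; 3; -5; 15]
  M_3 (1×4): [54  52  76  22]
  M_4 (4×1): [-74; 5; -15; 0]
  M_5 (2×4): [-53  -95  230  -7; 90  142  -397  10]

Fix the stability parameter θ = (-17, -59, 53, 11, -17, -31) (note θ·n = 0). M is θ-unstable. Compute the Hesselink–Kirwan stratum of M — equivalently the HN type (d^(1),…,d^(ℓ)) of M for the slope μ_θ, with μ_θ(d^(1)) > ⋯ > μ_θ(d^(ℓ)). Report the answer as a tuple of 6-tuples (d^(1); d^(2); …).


Interval decomposition of M: I[1,1], I[1,6], I[3,3]^3, I[5,5]^2, I[5,6].
HN type (ℓ=5): μ^(1)=53; μ^(2)=4; μ^(3)=-17; μ^(4)=-24; μ^(5)=-38

((0, 0, 3, 0, 0, 0); (0, 0, 1, 1, 1, 1); (1, 0, 0, 0, 2, 0); (0, 0, 0, 0, 1, 1); (1, 1, 0, 0, 0, 0))


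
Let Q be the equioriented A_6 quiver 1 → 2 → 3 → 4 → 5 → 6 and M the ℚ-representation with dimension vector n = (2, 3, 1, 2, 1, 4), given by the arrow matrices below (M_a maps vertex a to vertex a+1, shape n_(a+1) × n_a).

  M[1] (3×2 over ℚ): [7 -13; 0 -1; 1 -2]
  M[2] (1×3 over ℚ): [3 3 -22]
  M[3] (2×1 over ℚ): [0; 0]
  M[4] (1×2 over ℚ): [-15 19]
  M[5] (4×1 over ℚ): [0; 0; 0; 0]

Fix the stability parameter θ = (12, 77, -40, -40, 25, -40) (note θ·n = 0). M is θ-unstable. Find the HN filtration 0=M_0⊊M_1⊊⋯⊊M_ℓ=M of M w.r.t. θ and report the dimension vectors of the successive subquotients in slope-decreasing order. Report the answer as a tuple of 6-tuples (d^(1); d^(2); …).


Barcode: M ≅ I[1,2], I[1,3], I[2,2], I[4,4], I[4,5], I[6,6]^4. HN layers by μ_θ (5 steps, strictly decreasing):
  μ^(1)=77; μ^(2)=25; μ^(3)=37/2; μ^(4)=12; μ^(5)=-40

((0, 2, 0, 0, 0, 0); (0, 0, 0, 0, 1, 0); (0, 1, 1, 0, 0, 0); (2, 0, 0, 0, 0, 0); (0, 0, 0, 2, 0, 4))


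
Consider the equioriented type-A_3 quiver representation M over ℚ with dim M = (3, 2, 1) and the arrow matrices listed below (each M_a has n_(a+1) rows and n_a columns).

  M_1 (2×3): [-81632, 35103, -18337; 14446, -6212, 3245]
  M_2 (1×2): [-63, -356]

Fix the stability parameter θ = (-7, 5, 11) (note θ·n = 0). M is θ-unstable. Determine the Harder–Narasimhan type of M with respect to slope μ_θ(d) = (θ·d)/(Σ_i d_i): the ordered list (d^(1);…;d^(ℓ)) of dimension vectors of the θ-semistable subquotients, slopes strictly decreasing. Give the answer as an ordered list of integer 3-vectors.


Via rank(M_{q-1}∘⋯∘M_p): M ≅ I[1,1], I[1,2], I[1,3].
μ_θ-semistable layers: μ^(1)=11; μ^(2)=5; μ^(3)=-7

((0, 0, 1); (0, 2, 0); (3, 0, 0))


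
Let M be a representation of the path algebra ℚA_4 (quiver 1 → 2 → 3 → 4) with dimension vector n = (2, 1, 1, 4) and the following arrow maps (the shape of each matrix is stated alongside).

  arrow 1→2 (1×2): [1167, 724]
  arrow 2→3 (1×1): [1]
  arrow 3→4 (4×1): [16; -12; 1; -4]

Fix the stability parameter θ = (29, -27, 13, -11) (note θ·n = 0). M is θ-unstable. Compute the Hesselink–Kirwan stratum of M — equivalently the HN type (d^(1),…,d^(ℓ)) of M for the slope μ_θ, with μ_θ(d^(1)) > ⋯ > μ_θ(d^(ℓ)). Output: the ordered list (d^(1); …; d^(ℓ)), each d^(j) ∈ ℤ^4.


Via rank(M_{q-1}∘⋯∘M_p): M ≅ I[1,1], I[1,4], I[4,4]^3.
μ_θ-semistable layers: μ^(1)=29; μ^(2)=1; μ^(3)=-11

((1, 0, 0, 0); (1, 1, 1, 1); (0, 0, 0, 3))


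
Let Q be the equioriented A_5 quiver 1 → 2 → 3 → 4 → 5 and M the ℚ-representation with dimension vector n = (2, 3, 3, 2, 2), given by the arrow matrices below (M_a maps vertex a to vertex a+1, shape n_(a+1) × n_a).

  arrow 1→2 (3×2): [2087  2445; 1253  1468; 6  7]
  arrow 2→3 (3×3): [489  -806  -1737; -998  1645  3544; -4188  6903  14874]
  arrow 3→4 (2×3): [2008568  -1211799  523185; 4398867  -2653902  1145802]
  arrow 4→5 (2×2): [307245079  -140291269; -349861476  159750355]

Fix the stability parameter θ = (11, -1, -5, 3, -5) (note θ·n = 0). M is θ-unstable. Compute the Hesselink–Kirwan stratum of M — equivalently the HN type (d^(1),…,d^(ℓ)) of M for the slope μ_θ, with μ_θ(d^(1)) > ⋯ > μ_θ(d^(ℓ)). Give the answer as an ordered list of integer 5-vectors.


Barcode: M ≅ I[1,2], I[1,5], I[2,3], I[3,5]. HN layers by μ_θ (5 steps, strictly decreasing):
  μ^(1)=5; μ^(2)=3/5; μ^(3)=-1; μ^(4)=-3; μ^(5)=-5

((1, 1, 0, 0, 0); (1, 1, 1, 1, 1); (0, 0, 0, 1, 1); (0, 1, 1, 0, 0); (0, 0, 1, 0, 0))


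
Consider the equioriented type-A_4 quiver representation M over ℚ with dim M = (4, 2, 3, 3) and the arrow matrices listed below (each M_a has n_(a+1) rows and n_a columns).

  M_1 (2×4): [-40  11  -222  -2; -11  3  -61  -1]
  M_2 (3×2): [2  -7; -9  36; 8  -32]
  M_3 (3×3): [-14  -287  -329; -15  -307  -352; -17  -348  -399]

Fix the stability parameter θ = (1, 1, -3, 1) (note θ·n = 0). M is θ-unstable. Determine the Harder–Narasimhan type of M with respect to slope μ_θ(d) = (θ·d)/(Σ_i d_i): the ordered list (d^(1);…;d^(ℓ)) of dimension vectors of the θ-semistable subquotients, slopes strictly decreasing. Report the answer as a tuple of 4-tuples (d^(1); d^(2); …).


Barcode: M ≅ I[1,1]^2, I[1,4]^2, I[3,3], I[4,4]. HN layers by μ_θ (3 steps, strictly decreasing):
  μ^(1)=1; μ^(2)=-1/3; μ^(3)=-3

((2, 0, 0, 3); (2, 2, 2, 0); (0, 0, 1, 0))


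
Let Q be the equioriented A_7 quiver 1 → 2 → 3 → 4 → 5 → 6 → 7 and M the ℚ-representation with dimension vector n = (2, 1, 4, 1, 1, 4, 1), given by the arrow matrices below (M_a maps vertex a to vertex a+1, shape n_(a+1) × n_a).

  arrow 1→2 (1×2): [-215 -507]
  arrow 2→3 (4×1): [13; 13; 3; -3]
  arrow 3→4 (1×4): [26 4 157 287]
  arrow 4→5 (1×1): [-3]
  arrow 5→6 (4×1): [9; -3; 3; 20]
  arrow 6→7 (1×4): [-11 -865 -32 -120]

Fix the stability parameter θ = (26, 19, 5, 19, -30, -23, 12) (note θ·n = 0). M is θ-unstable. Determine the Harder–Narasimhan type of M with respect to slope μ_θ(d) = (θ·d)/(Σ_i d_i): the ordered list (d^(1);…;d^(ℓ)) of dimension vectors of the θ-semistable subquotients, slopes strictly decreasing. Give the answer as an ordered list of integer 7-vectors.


Barcode: M ≅ I[1,1], I[1,3], I[3,3]^2, I[3,6], I[6,6]^2, I[6,7]. HN layers by μ_θ (6 steps, strictly decreasing):
  μ^(1)=26; μ^(2)=50/3; μ^(3)=12; μ^(4)=5; μ^(5)=-29/4; μ^(6)=-23

((1, 0, 0, 0, 0, 0, 0); (1, 1, 1, 0, 0, 0, 0); (0, 0, 0, 0, 0, 0, 1); (0, 0, 2, 0, 0, 0, 0); (0, 0, 1, 1, 1, 1, 0); (0, 0, 0, 0, 0, 3, 0))


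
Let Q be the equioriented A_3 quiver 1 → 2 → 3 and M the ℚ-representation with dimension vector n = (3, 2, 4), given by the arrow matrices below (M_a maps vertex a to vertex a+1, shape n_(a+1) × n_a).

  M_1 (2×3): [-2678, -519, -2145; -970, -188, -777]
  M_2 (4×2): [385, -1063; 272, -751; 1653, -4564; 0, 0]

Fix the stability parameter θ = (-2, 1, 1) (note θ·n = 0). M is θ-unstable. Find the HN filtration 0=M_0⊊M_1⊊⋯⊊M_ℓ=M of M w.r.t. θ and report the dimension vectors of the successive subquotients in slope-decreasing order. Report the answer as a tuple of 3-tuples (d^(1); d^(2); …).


Barcode: M ≅ I[1,1], I[1,3]^2, I[3,3]^2. HN layers by μ_θ (2 steps, strictly decreasing):
  μ^(1)=1; μ^(2)=-2

((0, 2, 4); (3, 0, 0))


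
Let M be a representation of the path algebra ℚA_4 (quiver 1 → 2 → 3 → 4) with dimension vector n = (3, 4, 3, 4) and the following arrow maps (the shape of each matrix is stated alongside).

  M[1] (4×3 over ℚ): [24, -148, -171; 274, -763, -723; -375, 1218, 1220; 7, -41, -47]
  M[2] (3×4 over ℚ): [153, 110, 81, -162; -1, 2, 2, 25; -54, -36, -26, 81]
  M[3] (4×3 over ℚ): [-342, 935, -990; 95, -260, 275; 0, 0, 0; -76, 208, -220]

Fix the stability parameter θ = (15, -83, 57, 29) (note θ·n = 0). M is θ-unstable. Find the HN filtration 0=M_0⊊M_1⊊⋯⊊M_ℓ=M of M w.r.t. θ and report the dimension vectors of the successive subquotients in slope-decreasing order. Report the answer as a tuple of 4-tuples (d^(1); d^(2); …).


Via rank(M_{q-1}∘⋯∘M_p): M ≅ I[1,3], I[1,4]^2, I[2,2], I[4,4]^2.
μ_θ-semistable layers: μ^(1)=57; μ^(2)=43; μ^(3)=29; μ^(4)=-34; μ^(5)=-83

((0, 0, 1, 0); (0, 0, 2, 2); (0, 0, 0, 2); (3, 3, 0, 0); (0, 1, 0, 0))


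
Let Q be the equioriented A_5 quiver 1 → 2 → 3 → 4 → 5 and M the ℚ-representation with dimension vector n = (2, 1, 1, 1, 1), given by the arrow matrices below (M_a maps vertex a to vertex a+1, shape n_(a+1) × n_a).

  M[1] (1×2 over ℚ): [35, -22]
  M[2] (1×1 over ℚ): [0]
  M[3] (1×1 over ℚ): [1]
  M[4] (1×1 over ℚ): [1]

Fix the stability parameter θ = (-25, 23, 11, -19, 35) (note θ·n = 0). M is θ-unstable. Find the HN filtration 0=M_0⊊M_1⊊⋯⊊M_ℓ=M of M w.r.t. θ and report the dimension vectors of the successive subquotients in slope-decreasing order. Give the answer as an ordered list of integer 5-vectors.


Barcode: M ≅ I[1,1], I[1,2], I[3,5]. HN layers by μ_θ (4 steps, strictly decreasing):
  μ^(1)=35; μ^(2)=23; μ^(3)=-4; μ^(4)=-25

((0, 0, 0, 0, 1); (0, 1, 0, 0, 0); (0, 0, 1, 1, 0); (2, 0, 0, 0, 0))


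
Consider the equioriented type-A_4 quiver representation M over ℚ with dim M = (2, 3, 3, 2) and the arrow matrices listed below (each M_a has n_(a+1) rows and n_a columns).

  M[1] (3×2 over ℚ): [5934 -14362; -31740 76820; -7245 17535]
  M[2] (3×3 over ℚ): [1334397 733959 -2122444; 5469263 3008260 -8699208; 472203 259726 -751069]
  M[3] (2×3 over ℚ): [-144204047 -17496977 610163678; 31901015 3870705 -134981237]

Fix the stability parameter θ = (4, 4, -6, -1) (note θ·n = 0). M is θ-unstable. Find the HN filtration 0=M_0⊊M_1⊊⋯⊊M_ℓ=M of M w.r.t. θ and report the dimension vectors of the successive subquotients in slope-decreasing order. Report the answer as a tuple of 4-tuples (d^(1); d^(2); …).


Via rank(M_{q-1}∘⋯∘M_p): M ≅ I[1,1], I[1,4], I[2,3], I[2,4].
μ_θ-semistable layers: μ^(1)=4; μ^(2)=1/4; μ^(3)=-1

((1, 0, 0, 0); (1, 1, 1, 1); (0, 2, 2, 1))


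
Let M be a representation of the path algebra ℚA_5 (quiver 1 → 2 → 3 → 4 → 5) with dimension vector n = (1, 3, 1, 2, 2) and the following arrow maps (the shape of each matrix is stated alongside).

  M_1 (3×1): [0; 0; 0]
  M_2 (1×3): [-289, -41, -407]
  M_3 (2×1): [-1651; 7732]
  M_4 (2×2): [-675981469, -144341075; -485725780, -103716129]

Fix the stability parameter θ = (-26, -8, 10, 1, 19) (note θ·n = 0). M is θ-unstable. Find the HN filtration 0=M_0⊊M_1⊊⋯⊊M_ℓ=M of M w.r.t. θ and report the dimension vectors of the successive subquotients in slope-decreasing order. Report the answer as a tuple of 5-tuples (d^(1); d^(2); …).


Interval decomposition of M: I[1,1], I[2,2]^2, I[2,5], I[4,5].
HN type (ℓ=5): μ^(1)=19; μ^(2)=11/2; μ^(3)=1; μ^(4)=-8; μ^(5)=-26

((0, 0, 0, 0, 2); (0, 0, 1, 1, 0); (0, 0, 0, 1, 0); (0, 3, 0, 0, 0); (1, 0, 0, 0, 0))


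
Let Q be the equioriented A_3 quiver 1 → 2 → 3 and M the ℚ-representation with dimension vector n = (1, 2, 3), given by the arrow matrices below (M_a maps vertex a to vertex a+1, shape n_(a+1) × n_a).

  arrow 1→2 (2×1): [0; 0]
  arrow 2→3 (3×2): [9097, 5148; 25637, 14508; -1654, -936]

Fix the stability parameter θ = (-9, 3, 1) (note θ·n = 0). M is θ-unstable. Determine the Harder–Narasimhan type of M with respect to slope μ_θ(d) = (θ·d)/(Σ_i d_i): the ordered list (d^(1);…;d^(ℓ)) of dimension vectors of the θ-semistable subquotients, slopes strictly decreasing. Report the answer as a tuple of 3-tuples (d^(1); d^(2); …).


Barcode: M ≅ I[1,1], I[2,2], I[2,3], I[3,3]^2. HN layers by μ_θ (4 steps, strictly decreasing):
  μ^(1)=3; μ^(2)=2; μ^(3)=1; μ^(4)=-9

((0, 1, 0); (0, 1, 1); (0, 0, 2); (1, 0, 0))


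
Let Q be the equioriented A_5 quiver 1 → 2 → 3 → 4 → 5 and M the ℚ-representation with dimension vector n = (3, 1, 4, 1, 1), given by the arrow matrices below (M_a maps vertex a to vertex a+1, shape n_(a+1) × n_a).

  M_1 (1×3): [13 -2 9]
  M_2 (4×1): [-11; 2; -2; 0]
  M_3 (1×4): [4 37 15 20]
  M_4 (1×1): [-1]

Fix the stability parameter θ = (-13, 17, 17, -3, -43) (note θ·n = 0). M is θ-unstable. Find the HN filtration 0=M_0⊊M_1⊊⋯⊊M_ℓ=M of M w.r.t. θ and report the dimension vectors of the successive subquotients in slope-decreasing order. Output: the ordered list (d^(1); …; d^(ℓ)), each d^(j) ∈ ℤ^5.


Interval decomposition of M: I[1,1]^2, I[1,3], I[3,3]^2, I[3,5].
HN type (ℓ=3): μ^(1)=17; μ^(2)=-29/3; μ^(3)=-13

((0, 1, 3, 0, 0); (0, 0, 1, 1, 1); (3, 0, 0, 0, 0))


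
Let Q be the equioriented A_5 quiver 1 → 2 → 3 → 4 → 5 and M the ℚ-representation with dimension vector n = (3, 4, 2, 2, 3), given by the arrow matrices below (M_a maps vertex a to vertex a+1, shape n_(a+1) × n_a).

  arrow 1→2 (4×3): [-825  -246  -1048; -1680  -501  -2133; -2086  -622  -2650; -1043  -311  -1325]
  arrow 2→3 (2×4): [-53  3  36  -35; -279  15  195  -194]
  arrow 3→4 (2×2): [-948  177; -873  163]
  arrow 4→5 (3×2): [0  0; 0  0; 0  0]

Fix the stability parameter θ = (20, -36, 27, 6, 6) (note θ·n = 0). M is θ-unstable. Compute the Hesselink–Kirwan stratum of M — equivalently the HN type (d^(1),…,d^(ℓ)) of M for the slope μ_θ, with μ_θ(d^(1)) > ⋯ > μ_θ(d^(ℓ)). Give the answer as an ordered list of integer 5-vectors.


Interval decomposition of M: I[1,1], I[1,4]^2, I[2,2]^2, I[5,5]^3.
HN type (ℓ=5): μ^(1)=20; μ^(2)=33/2; μ^(3)=6; μ^(4)=-8; μ^(5)=-36

((1, 0, 0, 0, 0); (0, 0, 2, 2, 0); (0, 0, 0, 0, 3); (2, 2, 0, 0, 0); (0, 2, 0, 0, 0))


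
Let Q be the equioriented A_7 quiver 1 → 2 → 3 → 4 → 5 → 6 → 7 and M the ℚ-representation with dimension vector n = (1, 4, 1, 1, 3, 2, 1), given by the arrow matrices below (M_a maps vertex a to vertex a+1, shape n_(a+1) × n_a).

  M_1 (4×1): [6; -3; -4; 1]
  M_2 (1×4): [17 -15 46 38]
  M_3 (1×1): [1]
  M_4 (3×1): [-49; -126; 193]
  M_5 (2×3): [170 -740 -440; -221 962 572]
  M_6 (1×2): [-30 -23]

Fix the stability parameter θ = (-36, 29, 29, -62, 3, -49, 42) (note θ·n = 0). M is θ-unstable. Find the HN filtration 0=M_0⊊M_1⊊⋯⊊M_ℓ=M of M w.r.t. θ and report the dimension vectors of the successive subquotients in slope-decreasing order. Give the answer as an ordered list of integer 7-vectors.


Via rank(M_{q-1}∘⋯∘M_p): M ≅ I[1,7], I[2,2]^3, I[5,5]^2, I[6,6].
μ_θ-semistable layers: μ^(1)=42; μ^(2)=29; μ^(3)=3; μ^(4)=-10; μ^(5)=-36; μ^(6)=-49

((0, 0, 0, 0, 0, 0, 1); (0, 3, 0, 0, 0, 0, 0); (0, 0, 0, 0, 2, 0, 0); (0, 1, 1, 1, 1, 1, 0); (1, 0, 0, 0, 0, 0, 0); (0, 0, 0, 0, 0, 1, 0))


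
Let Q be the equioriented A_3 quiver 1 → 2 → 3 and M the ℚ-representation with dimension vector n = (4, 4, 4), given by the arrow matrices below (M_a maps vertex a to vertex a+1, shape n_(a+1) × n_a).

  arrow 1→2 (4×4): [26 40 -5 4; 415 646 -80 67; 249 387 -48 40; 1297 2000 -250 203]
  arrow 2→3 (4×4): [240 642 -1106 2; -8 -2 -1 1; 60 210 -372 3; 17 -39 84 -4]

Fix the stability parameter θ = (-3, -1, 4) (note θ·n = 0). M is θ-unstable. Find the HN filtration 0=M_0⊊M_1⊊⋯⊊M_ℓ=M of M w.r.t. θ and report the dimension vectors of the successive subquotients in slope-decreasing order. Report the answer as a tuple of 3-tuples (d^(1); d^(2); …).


Interval decomposition of M: I[1,1], I[1,3]^3, I[2,3].
HN type (ℓ=3): μ^(1)=4; μ^(2)=-1; μ^(3)=-3

((0, 0, 4); (0, 4, 0); (4, 0, 0))


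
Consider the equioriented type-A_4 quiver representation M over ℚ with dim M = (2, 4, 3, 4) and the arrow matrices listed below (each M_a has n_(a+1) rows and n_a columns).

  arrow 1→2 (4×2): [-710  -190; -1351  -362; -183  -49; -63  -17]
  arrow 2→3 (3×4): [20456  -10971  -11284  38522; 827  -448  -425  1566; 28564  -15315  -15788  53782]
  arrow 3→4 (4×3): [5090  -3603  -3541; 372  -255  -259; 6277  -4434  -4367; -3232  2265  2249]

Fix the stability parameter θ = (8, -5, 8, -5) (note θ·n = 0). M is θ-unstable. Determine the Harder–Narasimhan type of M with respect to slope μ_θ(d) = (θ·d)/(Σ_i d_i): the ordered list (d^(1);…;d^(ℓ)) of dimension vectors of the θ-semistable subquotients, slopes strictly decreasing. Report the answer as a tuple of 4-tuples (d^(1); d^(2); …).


Via rank(M_{q-1}∘⋯∘M_p): M ≅ I[1,4]^2, I[2,2], I[2,3], I[4,4]^2.
μ_θ-semistable layers: μ^(1)=8; μ^(2)=3/2; μ^(3)=-5

((0, 0, 1, 0); (2, 2, 2, 2); (0, 2, 0, 2))


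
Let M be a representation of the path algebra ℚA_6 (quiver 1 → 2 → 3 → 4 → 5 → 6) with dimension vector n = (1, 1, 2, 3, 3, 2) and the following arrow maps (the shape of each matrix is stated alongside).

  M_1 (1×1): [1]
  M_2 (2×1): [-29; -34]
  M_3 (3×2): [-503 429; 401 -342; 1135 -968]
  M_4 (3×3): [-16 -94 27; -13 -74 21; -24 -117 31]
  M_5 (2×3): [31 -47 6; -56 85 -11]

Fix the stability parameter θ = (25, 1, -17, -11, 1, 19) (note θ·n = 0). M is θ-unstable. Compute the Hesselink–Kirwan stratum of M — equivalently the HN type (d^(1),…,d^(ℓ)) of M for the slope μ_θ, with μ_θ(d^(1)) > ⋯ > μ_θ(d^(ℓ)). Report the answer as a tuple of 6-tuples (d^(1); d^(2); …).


Via rank(M_{q-1}∘⋯∘M_p): M ≅ I[1,6], I[3,6], I[4,5].
μ_θ-semistable layers: μ^(1)=19; μ^(2)=1; μ^(3)=-1/2; μ^(4)=-11; μ^(5)=-17

((0, 0, 0, 0, 0, 2); (0, 0, 0, 0, 3, 0); (1, 1, 1, 1, 0, 0); (0, 0, 0, 2, 0, 0); (0, 0, 1, 0, 0, 0))


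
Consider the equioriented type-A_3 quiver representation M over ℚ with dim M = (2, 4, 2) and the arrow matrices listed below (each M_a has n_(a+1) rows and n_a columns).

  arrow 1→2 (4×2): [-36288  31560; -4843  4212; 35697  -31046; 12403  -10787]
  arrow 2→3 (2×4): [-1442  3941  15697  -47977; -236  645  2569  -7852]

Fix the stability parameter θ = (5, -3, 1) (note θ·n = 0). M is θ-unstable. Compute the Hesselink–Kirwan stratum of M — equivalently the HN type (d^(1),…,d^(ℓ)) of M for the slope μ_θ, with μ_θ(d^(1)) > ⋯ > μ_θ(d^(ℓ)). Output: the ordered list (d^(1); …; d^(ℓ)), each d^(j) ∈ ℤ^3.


Via rank(M_{q-1}∘⋯∘M_p): M ≅ I[1,2], I[1,3], I[2,2], I[2,3].
μ_θ-semistable layers: μ^(1)=1; μ^(2)=-3

((2, 2, 2); (0, 2, 0))


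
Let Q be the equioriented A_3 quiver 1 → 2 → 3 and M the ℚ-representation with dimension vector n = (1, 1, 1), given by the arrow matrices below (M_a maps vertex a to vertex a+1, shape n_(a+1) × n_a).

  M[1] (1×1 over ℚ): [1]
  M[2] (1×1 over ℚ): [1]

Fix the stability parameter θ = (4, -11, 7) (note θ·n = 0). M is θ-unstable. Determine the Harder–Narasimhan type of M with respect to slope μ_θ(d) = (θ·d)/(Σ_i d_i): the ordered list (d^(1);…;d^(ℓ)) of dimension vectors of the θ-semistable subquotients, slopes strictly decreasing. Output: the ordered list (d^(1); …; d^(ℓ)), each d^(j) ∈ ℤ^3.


Via rank(M_{q-1}∘⋯∘M_p): M ≅ I[1,3].
μ_θ-semistable layers: μ^(1)=7; μ^(2)=-7/2

((0, 0, 1); (1, 1, 0))


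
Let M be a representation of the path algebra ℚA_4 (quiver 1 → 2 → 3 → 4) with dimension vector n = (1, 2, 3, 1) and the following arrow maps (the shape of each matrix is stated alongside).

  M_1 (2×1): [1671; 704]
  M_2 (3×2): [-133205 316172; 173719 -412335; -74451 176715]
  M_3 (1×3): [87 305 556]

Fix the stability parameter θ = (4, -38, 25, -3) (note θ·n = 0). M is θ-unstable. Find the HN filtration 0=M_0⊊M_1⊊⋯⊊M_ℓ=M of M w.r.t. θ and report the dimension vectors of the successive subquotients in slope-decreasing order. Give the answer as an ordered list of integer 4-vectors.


Barcode: M ≅ I[1,3], I[2,4], I[3,3]. HN layers by μ_θ (4 steps, strictly decreasing):
  μ^(1)=25; μ^(2)=11; μ^(3)=-17; μ^(4)=-38

((0, 0, 2, 0); (0, 0, 1, 1); (1, 1, 0, 0); (0, 1, 0, 0))


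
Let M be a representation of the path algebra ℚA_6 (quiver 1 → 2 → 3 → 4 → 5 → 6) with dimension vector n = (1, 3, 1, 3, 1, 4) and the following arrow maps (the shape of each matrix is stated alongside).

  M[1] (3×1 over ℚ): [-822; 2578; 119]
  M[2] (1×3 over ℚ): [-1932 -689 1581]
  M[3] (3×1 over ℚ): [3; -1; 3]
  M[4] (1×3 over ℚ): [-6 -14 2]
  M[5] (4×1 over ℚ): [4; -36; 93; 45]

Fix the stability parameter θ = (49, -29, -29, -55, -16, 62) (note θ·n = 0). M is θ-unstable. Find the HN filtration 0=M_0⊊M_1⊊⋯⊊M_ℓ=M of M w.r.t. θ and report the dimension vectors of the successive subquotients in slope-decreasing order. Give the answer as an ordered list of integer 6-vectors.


Via rank(M_{q-1}∘⋯∘M_p): M ≅ I[1,6], I[2,2]^2, I[4,4]^2, I[6,6]^3.
μ_θ-semistable layers: μ^(1)=62; μ^(2)=-16; μ^(3)=-29; μ^(4)=-55

((0, 0, 0, 0, 0, 4); (1, 1, 1, 1, 1, 0); (0, 2, 0, 0, 0, 0); (0, 0, 0, 2, 0, 0))


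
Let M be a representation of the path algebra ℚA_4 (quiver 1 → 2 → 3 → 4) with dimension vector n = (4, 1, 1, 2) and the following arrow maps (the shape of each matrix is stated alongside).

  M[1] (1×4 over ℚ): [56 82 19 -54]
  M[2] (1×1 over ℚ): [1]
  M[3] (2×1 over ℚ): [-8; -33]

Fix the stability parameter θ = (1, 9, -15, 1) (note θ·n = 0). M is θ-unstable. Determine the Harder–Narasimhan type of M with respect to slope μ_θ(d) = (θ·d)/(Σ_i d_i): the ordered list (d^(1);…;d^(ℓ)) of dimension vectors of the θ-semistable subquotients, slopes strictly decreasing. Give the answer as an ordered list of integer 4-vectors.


Via rank(M_{q-1}∘⋯∘M_p): M ≅ I[1,1]^3, I[1,4], I[4,4].
μ_θ-semistable layers: μ^(1)=1; μ^(2)=-5/3

((3, 0, 0, 2); (1, 1, 1, 0))


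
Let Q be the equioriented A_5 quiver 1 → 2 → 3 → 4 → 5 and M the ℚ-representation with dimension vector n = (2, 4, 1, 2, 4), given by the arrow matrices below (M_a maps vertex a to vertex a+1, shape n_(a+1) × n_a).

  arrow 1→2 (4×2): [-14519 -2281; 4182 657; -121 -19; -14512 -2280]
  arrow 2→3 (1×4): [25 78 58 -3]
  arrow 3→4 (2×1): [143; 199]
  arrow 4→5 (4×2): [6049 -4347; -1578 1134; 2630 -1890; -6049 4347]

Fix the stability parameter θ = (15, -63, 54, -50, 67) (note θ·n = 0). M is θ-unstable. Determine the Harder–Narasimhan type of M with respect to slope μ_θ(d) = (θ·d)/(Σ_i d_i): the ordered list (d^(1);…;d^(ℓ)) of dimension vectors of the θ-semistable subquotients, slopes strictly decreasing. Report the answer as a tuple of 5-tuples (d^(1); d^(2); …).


Via rank(M_{q-1}∘⋯∘M_p): M ≅ I[1,2], I[1,5], I[2,2]^2, I[4,4], I[5,5]^3.
μ_θ-semistable layers: μ^(1)=67; μ^(2)=2; μ^(3)=-24; μ^(4)=-50; μ^(5)=-63

((0, 0, 0, 0, 4); (0, 0, 1, 1, 0); (2, 2, 0, 0, 0); (0, 0, 0, 1, 0); (0, 2, 0, 0, 0))


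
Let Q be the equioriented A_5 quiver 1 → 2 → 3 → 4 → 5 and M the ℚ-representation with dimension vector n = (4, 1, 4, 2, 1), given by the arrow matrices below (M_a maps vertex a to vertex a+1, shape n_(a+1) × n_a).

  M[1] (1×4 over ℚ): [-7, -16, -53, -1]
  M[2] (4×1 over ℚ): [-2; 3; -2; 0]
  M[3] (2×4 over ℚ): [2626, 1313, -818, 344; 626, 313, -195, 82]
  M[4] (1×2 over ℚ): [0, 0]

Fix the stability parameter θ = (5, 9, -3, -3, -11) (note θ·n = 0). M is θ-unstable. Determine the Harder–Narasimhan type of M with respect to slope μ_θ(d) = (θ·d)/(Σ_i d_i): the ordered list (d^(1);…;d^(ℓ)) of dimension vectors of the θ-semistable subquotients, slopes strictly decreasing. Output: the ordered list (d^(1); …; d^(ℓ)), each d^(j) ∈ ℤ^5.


Via rank(M_{q-1}∘⋯∘M_p): M ≅ I[1,1]^3, I[1,4], I[3,3]^2, I[3,4], I[5,5].
μ_θ-semistable layers: μ^(1)=5; μ^(2)=2; μ^(3)=-3; μ^(4)=-11

((3, 0, 0, 0, 0); (1, 1, 1, 1, 0); (0, 0, 3, 1, 0); (0, 0, 0, 0, 1))


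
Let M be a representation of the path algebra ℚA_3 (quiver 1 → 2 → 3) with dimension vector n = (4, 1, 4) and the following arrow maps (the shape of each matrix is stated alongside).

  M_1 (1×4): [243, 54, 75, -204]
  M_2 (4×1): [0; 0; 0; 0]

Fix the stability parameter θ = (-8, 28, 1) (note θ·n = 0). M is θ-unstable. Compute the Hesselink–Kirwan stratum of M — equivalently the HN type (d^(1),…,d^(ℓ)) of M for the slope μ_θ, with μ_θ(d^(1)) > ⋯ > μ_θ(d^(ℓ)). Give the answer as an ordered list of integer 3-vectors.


Interval decomposition of M: I[1,1]^3, I[1,2], I[3,3]^4.
HN type (ℓ=3): μ^(1)=28; μ^(2)=1; μ^(3)=-8

((0, 1, 0); (0, 0, 4); (4, 0, 0))


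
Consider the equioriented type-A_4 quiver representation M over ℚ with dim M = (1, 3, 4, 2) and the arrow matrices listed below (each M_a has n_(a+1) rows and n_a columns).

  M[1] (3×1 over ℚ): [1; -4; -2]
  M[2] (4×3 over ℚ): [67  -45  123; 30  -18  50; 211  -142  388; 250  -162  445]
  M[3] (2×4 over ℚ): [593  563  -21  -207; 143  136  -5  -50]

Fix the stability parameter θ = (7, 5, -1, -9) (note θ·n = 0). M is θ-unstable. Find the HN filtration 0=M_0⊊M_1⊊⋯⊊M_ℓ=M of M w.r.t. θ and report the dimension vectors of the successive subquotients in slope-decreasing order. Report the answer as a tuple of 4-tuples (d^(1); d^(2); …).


Interval decomposition of M: I[1,3], I[2,4]^2, I[3,3].
HN type (ℓ=3): μ^(1)=11/3; μ^(2)=-1; μ^(3)=-5/3

((1, 1, 1, 0); (0, 0, 1, 0); (0, 2, 2, 2))


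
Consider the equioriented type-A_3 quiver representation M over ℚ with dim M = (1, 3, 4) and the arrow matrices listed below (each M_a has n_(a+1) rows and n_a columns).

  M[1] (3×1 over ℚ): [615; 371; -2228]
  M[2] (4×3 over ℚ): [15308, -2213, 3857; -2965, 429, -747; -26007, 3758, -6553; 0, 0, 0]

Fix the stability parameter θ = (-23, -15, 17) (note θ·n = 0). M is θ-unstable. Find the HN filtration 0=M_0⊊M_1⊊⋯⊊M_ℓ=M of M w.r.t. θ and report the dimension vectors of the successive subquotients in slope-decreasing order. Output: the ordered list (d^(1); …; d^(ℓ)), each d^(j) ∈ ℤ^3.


Barcode: M ≅ I[1,3], I[2,3]^2, I[3,3]. HN layers by μ_θ (3 steps, strictly decreasing):
  μ^(1)=17; μ^(2)=-15; μ^(3)=-23

((0, 0, 4); (0, 3, 0); (1, 0, 0))


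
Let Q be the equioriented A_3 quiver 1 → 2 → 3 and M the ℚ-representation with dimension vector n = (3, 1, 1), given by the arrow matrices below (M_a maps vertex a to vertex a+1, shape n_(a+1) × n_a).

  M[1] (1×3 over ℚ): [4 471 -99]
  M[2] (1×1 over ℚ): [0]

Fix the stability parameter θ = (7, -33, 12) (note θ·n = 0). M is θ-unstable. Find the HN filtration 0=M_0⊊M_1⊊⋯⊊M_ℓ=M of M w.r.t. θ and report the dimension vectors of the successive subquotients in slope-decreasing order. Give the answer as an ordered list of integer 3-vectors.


Barcode: M ≅ I[1,1]^2, I[1,2], I[3,3]. HN layers by μ_θ (3 steps, strictly decreasing):
  μ^(1)=12; μ^(2)=7; μ^(3)=-13

((0, 0, 1); (2, 0, 0); (1, 1, 0))


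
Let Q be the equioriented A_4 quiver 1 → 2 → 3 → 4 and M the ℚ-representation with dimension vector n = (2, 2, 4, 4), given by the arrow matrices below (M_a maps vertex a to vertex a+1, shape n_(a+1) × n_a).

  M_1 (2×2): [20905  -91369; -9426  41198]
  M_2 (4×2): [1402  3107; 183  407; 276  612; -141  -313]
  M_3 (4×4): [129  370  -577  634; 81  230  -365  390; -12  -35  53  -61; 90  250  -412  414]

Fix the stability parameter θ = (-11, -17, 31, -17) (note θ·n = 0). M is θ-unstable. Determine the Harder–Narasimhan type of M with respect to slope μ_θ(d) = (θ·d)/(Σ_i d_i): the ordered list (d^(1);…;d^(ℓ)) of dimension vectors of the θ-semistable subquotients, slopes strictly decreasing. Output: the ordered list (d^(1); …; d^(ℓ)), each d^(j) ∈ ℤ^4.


Barcode: M ≅ I[1,3], I[1,4], I[3,3], I[3,4], I[4,4]^2. HN layers by μ_θ (4 steps, strictly decreasing):
  μ^(1)=31; μ^(2)=7; μ^(3)=-14; μ^(4)=-17

((0, 0, 2, 0); (0, 0, 2, 2); (2, 2, 0, 0); (0, 0, 0, 2))


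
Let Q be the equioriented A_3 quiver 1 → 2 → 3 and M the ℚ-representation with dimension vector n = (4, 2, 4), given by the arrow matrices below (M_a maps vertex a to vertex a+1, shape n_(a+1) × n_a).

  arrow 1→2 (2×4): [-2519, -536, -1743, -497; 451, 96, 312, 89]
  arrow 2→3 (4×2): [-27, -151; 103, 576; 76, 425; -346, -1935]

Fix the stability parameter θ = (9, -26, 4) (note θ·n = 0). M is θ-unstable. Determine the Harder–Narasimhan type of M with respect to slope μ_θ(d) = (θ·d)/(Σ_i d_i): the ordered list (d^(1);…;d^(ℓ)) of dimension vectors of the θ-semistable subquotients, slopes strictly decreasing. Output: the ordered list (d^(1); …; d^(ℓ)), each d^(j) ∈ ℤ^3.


Via rank(M_{q-1}∘⋯∘M_p): M ≅ I[1,1]^2, I[1,3]^2, I[3,3]^2.
μ_θ-semistable layers: μ^(1)=9; μ^(2)=4; μ^(3)=-17/2

((2, 0, 0); (0, 0, 4); (2, 2, 0))
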